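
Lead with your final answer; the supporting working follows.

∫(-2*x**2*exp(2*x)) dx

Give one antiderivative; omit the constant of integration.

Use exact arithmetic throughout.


The answer is -x**2*exp(2*x) + x*exp(2*x) - exp(2*x)/2.
Step 1. Integrate ∫(-2*x**2*exp(2*x)) dx by parts with u = x**2, dv = (-2*exp(2*x)) dx, so v = -exp(2*x): now -x**2*exp(2*x) + ∫(2*x*exp(2*x)) dx.
Step 2. Integrate ∫(2*x*exp(2*x)) dx by parts with u = x, dv = (2*exp(2*x)) dx, so v = exp(2*x): now -x**2*exp(2*x) + x*exp(2*x) + ∫(-exp(2*x)) dx.
Step 3. Evaluate the standard form: now -x**2*exp(2*x) + x*exp(2*x) - exp(2*x)/2.
Answer: -x**2*exp(2*x) + x*exp(2*x) - exp(2*x)/2.


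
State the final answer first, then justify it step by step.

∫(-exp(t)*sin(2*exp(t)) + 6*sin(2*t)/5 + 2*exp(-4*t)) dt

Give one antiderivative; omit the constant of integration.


The answer is -3*cos(2*t)/5 + cos(2*exp(t))/2 - exp(-4*t)/2.
Step 1. Rewrite: now ∫(-exp(t)*sin(2*exp(t))) dt + ∫(2*exp(-4*t)) dt + ∫(6*sin(2*t)/5) dt.
Step 2. Evaluate the standard form: now ∫(-exp(t)*sin(2*exp(t))) dt + ∫(6*sin(2*t)/5) dt - exp(-4*t)/2.
Step 3. Evaluate the standard form: now -3*cos(2*t)/5 + ∫(-exp(t)*sin(2*exp(t))) dt - exp(-4*t)/2.
Step 4. Substitute u = exp(t), turning ∫(-exp(t)*sin(2*exp(t))) dt into ∫(-sin(2*u)) du: now -3*cos(2*t)/5 + ∫(-sin(2*u)) du - exp(-4*t)/2.
Step 5. Evaluate the standard form: now -3*cos(2*t)/5 + cos(2*u)/2 - exp(-4*t)/2.
Step 6. Substitute back u = exp(t): now -3*cos(2*t)/5 + cos(2*exp(t))/2 - exp(-4*t)/2.
Answer: -3*cos(2*t)/5 + cos(2*exp(t))/2 - exp(-4*t)/2.


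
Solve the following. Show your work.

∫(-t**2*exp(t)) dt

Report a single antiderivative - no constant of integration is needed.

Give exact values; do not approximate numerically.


Step 1. Integrate ∫(-t**2*exp(t)) dt by parts with u = t**2, dv = (-exp(t)) dt, so v = -exp(t): now -t**2*exp(t) + ∫(2*t*exp(t)) dt.
Step 2. Integrate ∫(2*t*exp(t)) dt by parts with u = t, dv = (2*exp(t)) dt, so v = 2*exp(t): now -t**2*exp(t) + 2*t*exp(t) + ∫(-2*exp(t)) dt.
Step 3. Evaluate the standard form: now -t**2*exp(t) + 2*t*exp(t) - 2*exp(t).
Answer: -t**2*exp(t) + 2*t*exp(t) - 2*exp(t).


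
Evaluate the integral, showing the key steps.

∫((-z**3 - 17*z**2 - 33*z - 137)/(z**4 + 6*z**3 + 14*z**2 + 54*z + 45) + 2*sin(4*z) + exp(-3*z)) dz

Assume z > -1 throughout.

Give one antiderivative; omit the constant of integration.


Step 1. Rewrite: now ∫((-z**3 - 17*z**2 - 33*z - 137)/(z**4 + 6*z**3 + 14*z**2 + 54*z + 45)) dz + ∫(exp(-3*z)) dz + ∫(2*sin(4*z)) dz.
Step 2. Decompose ∫((-z**3 - 17*z**2 - 33*z - 137)/(z**4 + 6*z**3 + 14*z**2 + 54*z + 45)) dz by partial fractions, (-z**3 - 17*z**2 - 33*z - 137)/(z**4 + 6*z**3 + 14*z**2 + 54*z + 45) = -4/(z**2 + 9) + 2/(z + 5) - 3/(z + 1): now ∫(-3/(z + 1)) dz + ∫(2/(z + 5)) dz + ∫(-4/(z**2 + 9)) dz + ∫(exp(-3*z)) dz + ∫(2*sin(4*z)) dz.
Step 3. Evaluate the standard form [assuming z > -5]: now 2*log(z + 5) + ∫(-3/(z + 1)) dz + ∫(-4/(z**2 + 9)) dz + ∫(exp(-3*z)) dz + ∫(2*sin(4*z)) dz.
Step 4. Evaluate the standard form [assuming z > -1]: now -3*log(z + 1) + 2*log(z + 5) + ∫(-4/(z**2 + 9)) dz + ∫(exp(-3*z)) dz + ∫(2*sin(4*z)) dz.
Step 5. Evaluate the standard form: now -3*log(z + 1) + 2*log(z + 5) - 4*atan(z/3)/3 + ∫(exp(-3*z)) dz + ∫(2*sin(4*z)) dz.
Step 6. Evaluate the standard form: now -3*log(z + 1) + 2*log(z + 5) - cos(4*z)/2 - 4*atan(z/3)/3 + ∫(exp(-3*z)) dz.
Step 7. Evaluate the standard form: now -3*log(z + 1) + 2*log(z + 5) - cos(4*z)/2 - 4*atan(z/3)/3 - exp(-3*z)/3.
Answer: -3*log(z + 1) + 2*log(z + 5) - cos(4*z)/2 - 4*atan(z/3)/3 - exp(-3*z)/3.


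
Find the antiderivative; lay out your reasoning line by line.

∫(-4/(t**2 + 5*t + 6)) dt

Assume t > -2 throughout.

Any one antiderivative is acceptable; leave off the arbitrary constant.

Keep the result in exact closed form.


Step 1. Decompose ∫(-4/(t**2 + 5*t + 6)) dt by partial fractions, -4/(t**2 + 5*t + 6) = 4/(t + 3) - 4/(t + 2): now ∫(-4/(t + 2)) dt + ∫(4/(t + 3)) dt.
Step 2. Evaluate the standard form [assuming t > -3]: now 4*log(t + 3) + ∫(-4/(t + 2)) dt.
Step 3. Evaluate the standard form [assuming t > -2]: now -4*log(t + 2) + 4*log(t + 3).
Answer: -4*log(t + 2) + 4*log(t + 3).


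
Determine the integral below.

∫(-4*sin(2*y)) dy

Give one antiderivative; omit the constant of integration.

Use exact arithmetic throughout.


Answer: 2*cos(2*y).


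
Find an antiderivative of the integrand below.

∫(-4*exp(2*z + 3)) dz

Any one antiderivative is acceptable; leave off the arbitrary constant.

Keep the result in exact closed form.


Answer: -2*exp(2*z + 3).


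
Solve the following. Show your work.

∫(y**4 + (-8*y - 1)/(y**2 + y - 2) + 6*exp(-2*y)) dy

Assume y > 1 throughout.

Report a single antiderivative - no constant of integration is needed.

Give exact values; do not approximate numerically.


Step 1. Rewrite: now ∫(y**4) dy + ∫((-8*y - 1)/(y**2 + y - 2)) dy + ∫(6*exp(-2*y)) dy.
Step 2. Evaluate the standard form: now ∫(y**4) dy + ∫((-8*y - 1)/(y**2 + y - 2)) dy - 3*exp(-2*y).
Step 3. Evaluate the standard form: now y**5/5 + ∫((-8*y - 1)/(y**2 + y - 2)) dy - 3*exp(-2*y).
Step 4. Decompose ∫((-8*y - 1)/(y**2 + y - 2)) dy by partial fractions, (-8*y - 1)/(y**2 + y - 2) = -5/(y + 2) - 3/(y - 1): now y**5/5 + ∫(-3/(y - 1)) dy + ∫(-5/(y + 2)) dy - 3*exp(-2*y).
Step 5. Evaluate the standard form [assuming y > -2]: now y**5/5 - 5*log(y + 2) + ∫(-3/(y - 1)) dy - 3*exp(-2*y).
Step 6. Evaluate the standard form [assuming y > 1]: now y**5/5 - 3*log(y - 1) - 5*log(y + 2) - 3*exp(-2*y).
Answer: y**5/5 - 3*log(y - 1) - 5*log(y + 2) - 3*exp(-2*y).


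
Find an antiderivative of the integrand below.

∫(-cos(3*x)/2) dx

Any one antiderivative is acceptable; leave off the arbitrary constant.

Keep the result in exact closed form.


Answer: -sin(3*x)/6.


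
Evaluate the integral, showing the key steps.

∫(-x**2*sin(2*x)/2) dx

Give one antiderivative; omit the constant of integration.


Step 1. Integrate ∫(-x**2*sin(2*x)/2) dx by parts with u = x**2, dv = (-sin(2*x)/2) dx, so v = cos(2*x)/4: now x**2*cos(2*x)/4 + ∫(-x*cos(2*x)/2) dx.
Step 2. Integrate ∫(-x*cos(2*x)/2) dx by parts with u = x, dv = (-cos(2*x)/2) dx, so v = -sin(2*x)/4: now x**2*cos(2*x)/4 - x*sin(2*x)/4 + ∫(sin(2*x)/4) dx.
Step 3. Evaluate the standard form: now x**2*cos(2*x)/4 - x*sin(2*x)/4 - cos(2*x)/8.
Answer: x**2*cos(2*x)/4 - x*sin(2*x)/4 - cos(2*x)/8.


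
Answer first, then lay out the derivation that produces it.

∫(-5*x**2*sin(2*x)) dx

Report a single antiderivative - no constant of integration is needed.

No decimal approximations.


The answer is 5*x**2*cos(2*x)/2 - 5*x*sin(2*x)/2 - 5*cos(2*x)/4.
Step 1. Integrate ∫(-5*x**2*sin(2*x)) dx by parts with u = x**2, dv = (-5*sin(2*x)) dx, so v = 5*cos(2*x)/2: now 5*x**2*cos(2*x)/2 + ∫(-5*x*cos(2*x)) dx.
Step 2. Integrate ∫(-5*x*cos(2*x)) dx by parts with u = x, dv = (-5*cos(2*x)) dx, so v = -5*sin(2*x)/2: now 5*x**2*cos(2*x)/2 - 5*x*sin(2*x)/2 + ∫(5*sin(2*x)/2) dx.
Step 3. Evaluate the standard form: now 5*x**2*cos(2*x)/2 - 5*x*sin(2*x)/2 - 5*cos(2*x)/4.
Answer: 5*x**2*cos(2*x)/2 - 5*x*sin(2*x)/2 - 5*cos(2*x)/4.


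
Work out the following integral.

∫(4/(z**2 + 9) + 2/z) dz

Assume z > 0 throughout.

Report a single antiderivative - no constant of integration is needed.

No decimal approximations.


Answer: 2*log(z) + 4*atan(z/3)/3.


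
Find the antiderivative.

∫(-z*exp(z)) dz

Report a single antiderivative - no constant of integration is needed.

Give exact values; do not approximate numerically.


Answer: -z*exp(z) + exp(z).


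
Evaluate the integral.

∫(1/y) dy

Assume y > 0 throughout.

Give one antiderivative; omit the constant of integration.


Answer: log(y).


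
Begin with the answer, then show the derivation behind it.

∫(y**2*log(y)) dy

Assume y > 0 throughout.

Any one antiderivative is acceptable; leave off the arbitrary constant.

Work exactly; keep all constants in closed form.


The answer is y**3*log(y)/3 - y**3/9.
Step 1. Integrate ∫(y**2*log(y)) dy by parts with u = log(y), dv = (y**2) dy, so v = y**3/3 [assuming y > 0]: now y**3*log(y)/3 + ∫(-y**2/3) dy.
Step 2. Evaluate the standard form: now y**3*log(y)/3 - y**3/9.
Answer: y**3*log(y)/3 - y**3/9.


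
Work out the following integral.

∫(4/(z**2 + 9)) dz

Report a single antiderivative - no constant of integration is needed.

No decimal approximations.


Answer: 4*atan(z/3)/3.


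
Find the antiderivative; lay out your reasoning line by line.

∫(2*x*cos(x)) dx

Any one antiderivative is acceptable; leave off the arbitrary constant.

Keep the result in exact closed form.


Step 1. Integrate ∫(2*x*cos(x)) dx by parts with u = x, dv = (2*cos(x)) dx, so v = 2*sin(x): now 2*x*sin(x) + ∫(-2*sin(x)) dx.
Step 2. Evaluate the standard form: now 2*x*sin(x) + 2*cos(x).
Answer: 2*x*sin(x) + 2*cos(x).


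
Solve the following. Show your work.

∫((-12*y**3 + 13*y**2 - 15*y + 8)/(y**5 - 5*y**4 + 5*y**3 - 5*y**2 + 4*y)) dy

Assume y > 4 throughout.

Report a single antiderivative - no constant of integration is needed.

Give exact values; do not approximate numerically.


Step 1. Decompose ∫((-12*y**3 + 13*y**2 - 15*y + 8)/(y**5 - 5*y**4 + 5*y**3 - 5*y**2 + 4*y)) dy by partial fractions, (-12*y**3 + 13*y**2 - 15*y + 8)/(y**5 - 5*y**4 + 5*y**3 - 5*y**2 + 4*y) = -1/(y**2 + 1) + 1/(y - 1) - 3/(y - 4) + 2/y: now ∫(2/y) dy + ∫(-3/(y - 4)) dy + ∫(1/(y - 1)) dy + ∫(-1/(y**2 + 1)) dy.
Step 2. Evaluate the standard form [assuming y > 4]: now -3*log(y - 4) + ∫(2/y) dy + ∫(1/(y - 1)) dy + ∫(-1/(y**2 + 1)) dy.
Step 3. Evaluate the standard form [assuming y > 0]: now 2*log(y) - 3*log(y - 4) + ∫(1/(y - 1)) dy + ∫(-1/(y**2 + 1)) dy.
Step 4. Evaluate the standard form [assuming y > 1]: now 2*log(y) - 3*log(y - 4) + log(y - 1) + ∫(-1/(y**2 + 1)) dy.
Step 5. Evaluate the standard form: now 2*log(y) - 3*log(y - 4) + log(y - 1) - atan(y).
Answer: 2*log(y) - 3*log(y - 4) + log(y - 1) - atan(y).


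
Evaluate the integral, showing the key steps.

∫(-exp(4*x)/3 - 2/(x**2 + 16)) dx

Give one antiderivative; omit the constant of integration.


Step 1. Rewrite: now ∫(-2/(x**2 + 16)) dx + ∫(-exp(4*x)/3) dx.
Step 2. Evaluate the standard form: now -atan(x/4)/2 + ∫(-exp(4*x)/3) dx.
Step 3. Evaluate the standard form: now -exp(4*x)/12 - atan(x/4)/2.
Answer: -exp(4*x)/12 - atan(x/4)/2.


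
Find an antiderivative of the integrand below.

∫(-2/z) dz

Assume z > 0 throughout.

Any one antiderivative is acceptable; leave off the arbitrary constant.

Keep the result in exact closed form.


Answer: -2*log(z).


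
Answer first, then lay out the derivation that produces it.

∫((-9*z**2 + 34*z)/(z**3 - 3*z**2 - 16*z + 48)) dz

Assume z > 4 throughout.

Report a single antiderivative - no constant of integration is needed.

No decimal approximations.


The answer is -log(z - 4) - 3*log(z - 3) - 5*log(z + 4).
Step 1. Decompose ∫((-9*z**2 + 34*z)/(z**3 - 3*z**2 - 16*z + 48)) dz by partial fractions, (-9*z**2 + 34*z)/(z**3 - 3*z**2 - 16*z + 48) = -5/(z + 4) - 3/(z - 3) - 1/(z - 4): now ∫(-1/(z - 4)) dz + ∫(-3/(z - 3)) dz + ∫(-5/(z + 4)) dz.
Step 2. Evaluate the standard form [assuming z > -4]: now -5*log(z + 4) + ∫(-1/(z - 4)) dz + ∫(-3/(z - 3)) dz.
Step 3. Evaluate the standard form [assuming z > 4]: now -log(z - 4) - 5*log(z + 4) + ∫(-3/(z - 3)) dz.
Step 4. Evaluate the standard form [assuming z > 3]: now -log(z - 4) - 3*log(z - 3) - 5*log(z + 4).
Answer: -log(z - 4) - 3*log(z - 3) - 5*log(z + 4).


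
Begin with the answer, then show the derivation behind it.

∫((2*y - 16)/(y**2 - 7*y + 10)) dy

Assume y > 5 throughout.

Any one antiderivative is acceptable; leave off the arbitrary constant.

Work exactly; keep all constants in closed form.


The answer is -2*log(y - 5) + 4*log(y - 2).
Step 1. Decompose ∫((2*y - 16)/(y**2 - 7*y + 10)) dy by partial fractions, (2*y - 16)/(y**2 - 7*y + 10) = 4/(y - 2) - 2/(y - 5): now ∫(-2/(y - 5)) dy + ∫(4/(y - 2)) dy.
Step 2. Evaluate the standard form [assuming y > 2]: now 4*log(y - 2) + ∫(-2/(y - 5)) dy.
Step 3. Evaluate the standard form [assuming y > 5]: now -2*log(y - 5) + 4*log(y - 2).
Answer: -2*log(y - 5) + 4*log(y - 2).


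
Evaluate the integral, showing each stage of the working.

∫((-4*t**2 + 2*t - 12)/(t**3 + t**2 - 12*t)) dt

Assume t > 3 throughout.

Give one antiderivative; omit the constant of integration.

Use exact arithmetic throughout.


Step 1. Decompose ∫((-4*t**2 + 2*t - 12)/(t**3 + t**2 - 12*t)) dt by partial fractions, (-4*t**2 + 2*t - 12)/(t**3 + t**2 - 12*t) = -3/(t + 4) - 2/(t - 3) + 1/t: now ∫(1/t) dt + ∫(-2/(t - 3)) dt + ∫(-3/(t + 4)) dt.
Step 2. Evaluate the standard form [assuming t > 3]: now -2*log(t - 3) + ∫(1/t) dt + ∫(-3/(t + 4)) dt.
Step 3. Evaluate the standard form [assuming t > 0]: now log(t) - 2*log(t - 3) + ∫(-3/(t + 4)) dt.
Step 4. Evaluate the standard form [assuming t > -4]: now log(t) - 2*log(t - 3) - 3*log(t + 4).
Answer: log(t) - 2*log(t - 3) - 3*log(t + 4).


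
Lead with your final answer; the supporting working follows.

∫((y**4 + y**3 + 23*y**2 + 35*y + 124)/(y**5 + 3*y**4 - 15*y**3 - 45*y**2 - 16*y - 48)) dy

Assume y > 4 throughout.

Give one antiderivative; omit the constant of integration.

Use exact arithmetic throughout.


The answer is log(y - 4) - 4*log(y + 3) + 4*log(y + 4) - 2*atan(y).
Step 1. Decompose ∫((y**4 + y**3 + 23*y**2 + 35*y + 124)/(y**5 + 3*y**4 - 15*y**3 - 45*y**2 - 16*y - 48)) dy by partial fractions, (y**4 + y**3 + 23*y**2 + 35*y + 124)/(y**5 + 3*y**4 - 15*y**3 - 45*y**2 - 16*y - 48) = -2/(y**2 + 1) + 4/(y + 4) - 4/(y + 3) + 1/(y - 4): now ∫(1/(y - 4)) dy + ∫(-4/(y + 3)) dy + ∫(4/(y + 4)) dy + ∫(-2/(y**2 + 1)) dy.
Step 2. Evaluate the standard form [assuming y > -4]: now 4*log(y + 4) + ∫(1/(y - 4)) dy + ∫(-4/(y + 3)) dy + ∫(-2/(y**2 + 1)) dy.
Step 3. Evaluate the standard form [assuming y > -3]: now -4*log(y + 3) + 4*log(y + 4) + ∫(1/(y - 4)) dy + ∫(-2/(y**2 + 1)) dy.
Step 4. Evaluate the standard form [assuming y > 4]: now log(y - 4) - 4*log(y + 3) + 4*log(y + 4) + ∫(-2/(y**2 + 1)) dy.
Step 5. Evaluate the standard form: now log(y - 4) - 4*log(y + 3) + 4*log(y + 4) - 2*atan(y).
Answer: log(y - 4) - 4*log(y + 3) + 4*log(y + 4) - 2*atan(y).


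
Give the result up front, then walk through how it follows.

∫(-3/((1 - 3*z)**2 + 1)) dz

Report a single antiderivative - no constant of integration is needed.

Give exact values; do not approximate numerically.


The answer is -atan(3*z - 1).
Step 1. Substitute u = 1 - 3*z, turning ∫(-3/((1 - 3*z)**2 + 1)) dz into ∫(1/(u**2 + 1)) du: now ∫(1/(u**2 + 1)) du.
Step 2. Evaluate the standard form: now atan(u).
Step 3. Substitute back u = 1 - 3*z: now -atan(3*z - 1).
Answer: -atan(3*z - 1).


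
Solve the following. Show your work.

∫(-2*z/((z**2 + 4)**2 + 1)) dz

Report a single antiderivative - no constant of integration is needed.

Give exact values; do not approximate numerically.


Step 1. Substitute u = z**2 + 4, turning ∫(-2*z/((z**2 + 4)**2 + 1)) dz into ∫(-1/(u**2 + 1)) du: now ∫(-1/(u**2 + 1)) du.
Step 2. Evaluate the standard form: now -atan(u).
Step 3. Substitute back u = z**2 + 4: now -atan(z**2 + 4).
Answer: -atan(z**2 + 4).


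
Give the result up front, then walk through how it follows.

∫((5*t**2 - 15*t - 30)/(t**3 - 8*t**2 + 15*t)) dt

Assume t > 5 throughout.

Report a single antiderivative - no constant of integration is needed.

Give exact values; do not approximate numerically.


The answer is -2*log(t) + 2*log(t - 5) + 5*log(t - 3).
Step 1. Decompose ∫((5*t**2 - 15*t - 30)/(t**3 - 8*t**2 + 15*t)) dt by partial fractions, (5*t**2 - 15*t - 30)/(t**3 - 8*t**2 + 15*t) = 5/(t - 3) + 2/(t - 5) - 2/t: now ∫(-2/t) dt + ∫(2/(t - 5)) dt + ∫(5/(t - 3)) dt.
Step 2. Evaluate the standard form [assuming t > 5]: now 2*log(t - 5) + ∫(-2/t) dt + ∫(5/(t - 3)) dt.
Step 3. Evaluate the standard form [assuming t > 3]: now 2*log(t - 5) + 5*log(t - 3) + ∫(-2/t) dt.
Step 4. Evaluate the standard form [assuming t > 0]: now -2*log(t) + 2*log(t - 5) + 5*log(t - 3).
Answer: -2*log(t) + 2*log(t - 5) + 5*log(t - 3).


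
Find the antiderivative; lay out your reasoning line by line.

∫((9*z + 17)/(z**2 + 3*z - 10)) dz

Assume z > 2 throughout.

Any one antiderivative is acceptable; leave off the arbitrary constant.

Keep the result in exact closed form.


Step 1. Decompose ∫((9*z + 17)/(z**2 + 3*z - 10)) dz by partial fractions, (9*z + 17)/(z**2 + 3*z - 10) = 4/(z + 5) + 5/(z - 2): now ∫(5/(z - 2)) dz + ∫(4/(z + 5)) dz.
Step 2. Evaluate the standard form [assuming z > 2]: now 5*log(z - 2) + ∫(4/(z + 5)) dz.
Step 3. Evaluate the standard form [assuming z > -5]: now 5*log(z - 2) + 4*log(z + 5).
Answer: 5*log(z - 2) + 4*log(z + 5).


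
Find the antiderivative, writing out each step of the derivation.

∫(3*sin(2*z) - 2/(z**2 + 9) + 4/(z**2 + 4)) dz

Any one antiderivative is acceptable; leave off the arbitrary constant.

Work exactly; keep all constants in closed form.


Step 1. Rewrite: now ∫(4/(z**2 + 4)) dz + ∫(-2/(z**2 + 9)) dz + ∫(3*sin(2*z)) dz.
Step 2. Evaluate the standard form: now -2*atan(z/3)/3 + ∫(4/(z**2 + 4)) dz + ∫(3*sin(2*z)) dz.
Step 3. Evaluate the standard form: now -3*cos(2*z)/2 - 2*atan(z/3)/3 + ∫(4/(z**2 + 4)) dz.
Step 4. Evaluate the standard form: now -3*cos(2*z)/2 - 2*atan(z/3)/3 + 2*atan(z/2).
Answer: -3*cos(2*z)/2 - 2*atan(z/3)/3 + 2*atan(z/2).


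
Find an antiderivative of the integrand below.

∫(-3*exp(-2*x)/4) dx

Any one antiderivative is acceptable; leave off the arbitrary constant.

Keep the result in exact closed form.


Answer: 3*exp(-2*x)/8.


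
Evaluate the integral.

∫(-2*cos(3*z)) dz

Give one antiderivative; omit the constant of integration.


Answer: -2*sin(3*z)/3.


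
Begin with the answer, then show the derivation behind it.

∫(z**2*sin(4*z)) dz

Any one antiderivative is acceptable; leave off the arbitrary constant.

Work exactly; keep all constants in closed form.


The answer is -z**2*cos(4*z)/4 + z*sin(4*z)/8 + cos(4*z)/32.
Step 1. Integrate ∫(z**2*sin(4*z)) dz by parts with u = z**2, dv = (sin(4*z)) dz, so v = -cos(4*z)/4: now -z**2*cos(4*z)/4 + ∫(z*cos(4*z)/2) dz.
Step 2. Integrate ∫(z*cos(4*z)/2) dz by parts with u = z, dv = (cos(4*z)/2) dz, so v = sin(4*z)/8: now -z**2*cos(4*z)/4 + z*sin(4*z)/8 + ∫(-sin(4*z)/8) dz.
Step 3. Evaluate the standard form: now -z**2*cos(4*z)/4 + z*sin(4*z)/8 + cos(4*z)/32.
Answer: -z**2*cos(4*z)/4 + z*sin(4*z)/8 + cos(4*z)/32.


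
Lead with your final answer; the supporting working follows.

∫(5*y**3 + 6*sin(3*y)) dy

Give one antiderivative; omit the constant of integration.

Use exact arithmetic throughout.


The answer is 5*y**4/4 - 2*cos(3*y).
Step 1. Rewrite: now ∫(5*y**3) dy + ∫(6*sin(3*y)) dy.
Step 2. Evaluate the standard form: now 5*y**4/4 + ∫(6*sin(3*y)) dy.
Step 3. Evaluate the standard form: now 5*y**4/4 - 2*cos(3*y).
Answer: 5*y**4/4 - 2*cos(3*y).


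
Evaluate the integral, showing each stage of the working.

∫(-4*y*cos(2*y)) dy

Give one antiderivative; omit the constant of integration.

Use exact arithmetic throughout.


Step 1. Integrate ∫(-4*y*cos(2*y)) dy by parts with u = y, dv = (-4*cos(2*y)) dy, so v = -2*sin(2*y): now -2*y*sin(2*y) + ∫(2*sin(2*y)) dy.
Step 2. Evaluate the standard form: now -2*y*sin(2*y) - cos(2*y).
Answer: -2*y*sin(2*y) - cos(2*y).


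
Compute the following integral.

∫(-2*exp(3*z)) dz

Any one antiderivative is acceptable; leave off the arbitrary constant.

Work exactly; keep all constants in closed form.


Answer: -2*exp(3*z)/3.


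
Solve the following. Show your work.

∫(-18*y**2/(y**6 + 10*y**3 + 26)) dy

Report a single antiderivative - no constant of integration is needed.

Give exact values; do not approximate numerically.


Step 1. Substitute u = y**3 + 5, turning ∫(-18*y**2/(y**6 + 10*y**3 + 26)) dy into ∫(-6/(u**2 + 1)) du: now ∫(-6/(u**2 + 1)) du.
Step 2. Evaluate the standard form: now -6*atan(u).
Step 3. Substitute back u = y**3 + 5: now -6*atan(y**3 + 5).
Answer: -6*atan(y**3 + 5).


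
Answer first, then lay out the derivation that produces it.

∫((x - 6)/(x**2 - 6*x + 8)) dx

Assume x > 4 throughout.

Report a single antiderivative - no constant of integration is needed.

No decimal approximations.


The answer is -log(x - 4) + 2*log(x - 2).
Step 1. Decompose ∫((x - 6)/(x**2 - 6*x + 8)) dx by partial fractions, (x - 6)/(x**2 - 6*x + 8) = 2/(x - 2) - 1/(x - 4): now ∫(-1/(x - 4)) dx + ∫(2/(x - 2)) dx.
Step 2. Evaluate the standard form [assuming x > 2]: now 2*log(x - 2) + ∫(-1/(x - 4)) dx.
Step 3. Evaluate the standard form [assuming x > 4]: now -log(x - 4) + 2*log(x - 2).
Answer: -log(x - 4) + 2*log(x - 2).


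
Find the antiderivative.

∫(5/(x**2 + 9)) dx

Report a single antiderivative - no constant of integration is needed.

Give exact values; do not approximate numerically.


Answer: 5*atan(x/3)/3.


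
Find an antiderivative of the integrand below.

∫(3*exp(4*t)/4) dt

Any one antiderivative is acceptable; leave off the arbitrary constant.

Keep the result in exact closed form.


Answer: 3*exp(4*t)/16.


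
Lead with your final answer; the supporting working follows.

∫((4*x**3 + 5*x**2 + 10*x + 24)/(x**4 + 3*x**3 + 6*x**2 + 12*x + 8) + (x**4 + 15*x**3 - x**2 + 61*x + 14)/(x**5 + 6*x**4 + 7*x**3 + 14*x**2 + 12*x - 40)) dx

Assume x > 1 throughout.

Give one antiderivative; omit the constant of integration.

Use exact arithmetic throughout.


The answer is log(x - 1) + 3*log(x + 1) + 4*log(x + 2) - 3*log(x + 5) - 3*atan(x/2)/2.
Step 1. Rewrite: now ∫((4*x**3 + 5*x**2 + 10*x + 24)/(x**4 + 3*x**3 + 6*x**2 + 12*x + 8)) dx + ∫((x**4 + 15*x**3 - x**2 + 61*x + 14)/(x**5 + 6*x**4 + 7*x**3 + 14*x**2 + 12*x - 40)) dx.
Step 2. Decompose ∫((x**4 + 15*x**3 - x**2 + 61*x + 14)/(x**5 + 6*x**4 + 7*x**3 + 14*x**2 + 12*x - 40)) dx by partial fractions, (x**4 + 15*x**3 - x**2 + 61*x + 14)/(x**5 + 6*x**4 + 7*x**3 + 14*x**2 + 12*x - 40) = -1/(x**2 + 4) - 3/(x + 5) + 3/(x + 2) + 1/(x - 1): now ∫((4*x**3 + 5*x**2 + 10*x + 24)/(x**4 + 3*x**3 + 6*x**2 + 12*x + 8)) dx + ∫(1/(x - 1)) dx + ∫(3/(x + 2)) dx + ∫(-3/(x + 5)) dx + ∫(-1/(x**2 + 4)) dx.
Step 3. Evaluate the standard form [assuming x > -2]: now 3*log(x + 2) + ∫((4*x**3 + 5*x**2 + 10*x + 24)/(x**4 + 3*x**3 + 6*x**2 + 12*x + 8)) dx + ∫(1/(x - 1)) dx + ∫(-3/(x + 5)) dx + ∫(-1/(x**2 + 4)) dx.
Step 4. Evaluate the standard form [assuming x > 1]: now log(x - 1) + 3*log(x + 2) + ∫((4*x**3 + 5*x**2 + 10*x + 24)/(x**4 + 3*x**3 + 6*x**2 + 12*x + 8)) dx + ∫(-3/(x + 5)) dx + ∫(-1/(x**2 + 4)) dx.
Step 5. Evaluate the standard form [assuming x > -5]: now log(x - 1) + 3*log(x + 2) - 3*log(x + 5) + ∫((4*x**3 + 5*x**2 + 10*x + 24)/(x**4 + 3*x**3 + 6*x**2 + 12*x + 8)) dx + ∫(-1/(x**2 + 4)) dx.
Step 6. Evaluate the standard form: now log(x - 1) + 3*log(x + 2) - 3*log(x + 5) - atan(x/2)/2 + ∫((4*x**3 + 5*x**2 + 10*x + 24)/(x**4 + 3*x**3 + 6*x**2 + 12*x + 8)) dx.
Step 7. Decompose ∫((4*x**3 + 5*x**2 + 10*x + 24)/(x**4 + 3*x**3 + 6*x**2 + 12*x + 8)) dx by partial fractions, (4*x**3 + 5*x**2 + 10*x + 24)/(x**4 + 3*x**3 + 6*x**2 + 12*x + 8) = -2/(x**2 + 4) + 1/(x + 2) + 3/(x + 1): now log(x - 1) + 3*log(x + 2) - 3*log(x + 5) - atan(x/2)/2 + ∫(3/(x + 1)) dx + ∫(1/(x + 2)) dx + ∫(-2/(x**2 + 4)) dx.
Step 8. Evaluate the standard form [assuming x > -2]: now log(x - 1) + 4*log(x + 2) - 3*log(x + 5) - atan(x/2)/2 + ∫(3/(x + 1)) dx + ∫(-2/(x**2 + 4)) dx.
Step 9. Evaluate the standard form [assuming x > -1]: now log(x - 1) + 3*log(x + 1) + 4*log(x + 2) - 3*log(x + 5) - atan(x/2)/2 + ∫(-2/(x**2 + 4)) dx.
Step 10. Evaluate the standard form: now log(x - 1) + 3*log(x + 1) + 4*log(x + 2) - 3*log(x + 5) - 3*atan(x/2)/2.
Answer: log(x - 1) + 3*log(x + 1) + 4*log(x + 2) - 3*log(x + 5) - 3*atan(x/2)/2.


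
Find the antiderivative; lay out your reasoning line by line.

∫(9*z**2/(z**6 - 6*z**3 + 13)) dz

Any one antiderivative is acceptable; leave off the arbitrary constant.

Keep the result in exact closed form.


Step 1. Substitute u = z**3 - 3, turning ∫(9*z**2/(z**6 - 6*z**3 + 13)) dz into ∫(3/(u**2 + 4)) du: now ∫(3/(u**2 + 4)) du.
Step 2. Evaluate the standard form: now 3*atan(u/2)/2.
Step 3. Substitute back u = z**3 - 3: now 3*atan(z**3/2 - 3/2)/2.
Answer: 3*atan(z**3/2 - 3/2)/2.


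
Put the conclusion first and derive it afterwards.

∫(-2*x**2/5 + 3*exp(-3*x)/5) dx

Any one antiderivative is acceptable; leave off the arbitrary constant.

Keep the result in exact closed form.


The answer is -2*x**3/15 - exp(-3*x)/5.
Step 1. Rewrite: now ∫(-2*x**2/5) dx + ∫(3*exp(-3*x)/5) dx.
Step 2. Evaluate the standard form: now -2*x**3/15 + ∫(3*exp(-3*x)/5) dx.
Step 3. Evaluate the standard form: now -2*x**3/15 - exp(-3*x)/5.
Answer: -2*x**3/15 - exp(-3*x)/5.


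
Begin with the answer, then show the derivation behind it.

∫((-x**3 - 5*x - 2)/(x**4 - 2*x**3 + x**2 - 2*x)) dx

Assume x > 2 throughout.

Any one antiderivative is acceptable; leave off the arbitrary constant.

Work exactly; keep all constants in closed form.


The answer is log(x) - 2*log(x - 2) + 2*atan(x).
Step 1. Decompose ∫((-x**3 - 5*x - 2)/(x**4 - 2*x**3 + x**2 - 2*x)) dx by partial fractions, (-x**3 - 5*x - 2)/(x**4 - 2*x**3 + x**2 - 2*x) = 2/(x**2 + 1) - 2/(x - 2) + 1/x: now ∫(1/x) dx + ∫(-2/(x - 2)) dx + ∫(2/(x**2 + 1)) dx.
Step 2. Evaluate the standard form [assuming x > 0]: now log(x) + ∫(-2/(x - 2)) dx + ∫(2/(x**2 + 1)) dx.
Step 3. Evaluate the standard form [assuming x > 2]: now log(x) - 2*log(x - 2) + ∫(2/(x**2 + 1)) dx.
Step 4. Evaluate the standard form: now log(x) - 2*log(x - 2) + 2*atan(x).
Answer: log(x) - 2*log(x - 2) + 2*atan(x).


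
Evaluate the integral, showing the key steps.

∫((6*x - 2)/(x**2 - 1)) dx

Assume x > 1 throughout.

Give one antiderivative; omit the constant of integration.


Step 1. Decompose ∫((6*x - 2)/(x**2 - 1)) dx by partial fractions, (6*x - 2)/(x**2 - 1) = 4/(x + 1) + 2/(x - 1): now ∫(2/(x - 1)) dx + ∫(4/(x + 1)) dx.
Step 2. Evaluate the standard form [assuming x > 1]: now 2*log(x - 1) + ∫(4/(x + 1)) dx.
Step 3. Evaluate the standard form [assuming x > -1]: now 2*log(x - 1) + 4*log(x + 1).
Answer: 2*log(x - 1) + 4*log(x + 1).


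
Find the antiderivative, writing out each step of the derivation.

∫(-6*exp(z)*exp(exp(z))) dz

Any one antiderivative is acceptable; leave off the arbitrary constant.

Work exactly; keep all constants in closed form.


Step 1. Substitute u = exp(z), turning ∫(-6*exp(z)*exp(exp(z))) dz into ∫(-6*exp(u)) du: now ∫(-6*exp(u)) du.
Step 2. Evaluate the standard form: now -6*exp(u).
Step 3. Substitute back u = exp(z): now -6*exp(exp(z)).
Answer: -6*exp(exp(z)).


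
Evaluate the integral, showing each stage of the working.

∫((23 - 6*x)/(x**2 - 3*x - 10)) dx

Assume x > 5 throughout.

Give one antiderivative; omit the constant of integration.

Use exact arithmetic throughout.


Step 1. Decompose ∫((23 - 6*x)/(x**2 - 3*x - 10)) dx by partial fractions, (23 - 6*x)/(x**2 - 3*x - 10) = -5/(x + 2) - 1/(x - 5): now ∫(-1/(x - 5)) dx + ∫(-5/(x + 2)) dx.
Step 2. Evaluate the standard form [assuming x > -2]: now -5*log(x + 2) + ∫(-1/(x - 5)) dx.
Step 3. Evaluate the standard form [assuming x > 5]: now -log(x - 5) - 5*log(x + 2).
Answer: -log(x - 5) - 5*log(x + 2).


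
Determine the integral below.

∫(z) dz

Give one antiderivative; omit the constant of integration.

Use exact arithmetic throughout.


Answer: z**2/2.


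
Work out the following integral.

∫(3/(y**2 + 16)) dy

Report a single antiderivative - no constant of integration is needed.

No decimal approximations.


Answer: 3*atan(y/4)/4.


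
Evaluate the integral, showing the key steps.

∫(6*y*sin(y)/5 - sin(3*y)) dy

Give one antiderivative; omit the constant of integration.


Step 1. Rewrite: now ∫(6*y*sin(y)/5) dy + ∫(-sin(3*y)) dy.
Step 2. Evaluate the standard form: now cos(3*y)/3 + ∫(6*y*sin(y)/5) dy.
Step 3. Integrate ∫(6*y*sin(y)/5) dy by parts with u = y, dv = (6*sin(y)/5) dy, so v = -6*cos(y)/5: now -6*y*cos(y)/5 + cos(3*y)/3 + ∫(6*cos(y)/5) dy.
Step 4. Evaluate the standard form: now -6*y*cos(y)/5 + 6*sin(y)/5 + cos(3*y)/3.
Answer: -6*y*cos(y)/5 + 6*sin(y)/5 + cos(3*y)/3.


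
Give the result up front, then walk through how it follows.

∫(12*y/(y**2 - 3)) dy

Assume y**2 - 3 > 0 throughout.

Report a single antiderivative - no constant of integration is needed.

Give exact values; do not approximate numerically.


The answer is 6*log(y**2 - 3).
Step 1. Substitute u = y**2 - 3, turning ∫(12*y/(y**2 - 3)) dy into ∫(6/u) du: now ∫(6/u) du.
Step 2. Evaluate the standard form [assuming u > 0]: now 6*log(u).
Step 3. Substitute back u = y**2 - 3: now 6*log(y**2 - 3).
Answer: 6*log(y**2 - 3).


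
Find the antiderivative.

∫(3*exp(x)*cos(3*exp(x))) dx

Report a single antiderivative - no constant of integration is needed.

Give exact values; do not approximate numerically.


Answer: sin(3*exp(x)).


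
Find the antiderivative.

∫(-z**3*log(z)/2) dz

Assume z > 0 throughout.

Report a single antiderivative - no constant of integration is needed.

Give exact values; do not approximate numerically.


Answer: -z**4*log(z)/8 + z**4/32.


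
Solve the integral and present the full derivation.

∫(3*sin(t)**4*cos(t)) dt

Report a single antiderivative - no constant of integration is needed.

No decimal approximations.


Step 1. Substitute u = sin(t), turning ∫(3*sin(t)**4*cos(t)) dt into ∫(3*u**4) du: now ∫(3*u**4) du.
Step 2. Evaluate the standard form: now 3*u**5/5.
Step 3. Substitute back u = sin(t): now 3*sin(t)**5/5.
Answer: 3*sin(t)**5/5.


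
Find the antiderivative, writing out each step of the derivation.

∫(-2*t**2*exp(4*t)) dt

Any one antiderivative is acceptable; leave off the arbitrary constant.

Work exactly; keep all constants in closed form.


Step 1. Integrate ∫(-2*t**2*exp(4*t)) dt by parts with u = t**2, dv = (-2*exp(4*t)) dt, so v = -exp(4*t)/2: now -t**2*exp(4*t)/2 + ∫(t*exp(4*t)) dt.
Step 2. Integrate ∫(t*exp(4*t)) dt by parts with u = t, dv = (exp(4*t)) dt, so v = exp(4*t)/4: now -t**2*exp(4*t)/2 + t*exp(4*t)/4 + ∫(-exp(4*t)/4) dt.
Step 3. Evaluate the standard form: now -t**2*exp(4*t)/2 + t*exp(4*t)/4 - exp(4*t)/16.
Answer: -t**2*exp(4*t)/2 + t*exp(4*t)/4 - exp(4*t)/16.


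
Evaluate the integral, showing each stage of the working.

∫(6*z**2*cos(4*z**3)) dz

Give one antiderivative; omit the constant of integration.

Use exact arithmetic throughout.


Step 1. Substitute u = z**3, turning ∫(6*z**2*cos(4*z**3)) dz into ∫(2*cos(4*u)) du: now ∫(2*cos(4*u)) du.
Step 2. Evaluate the standard form: now sin(4*u)/2.
Step 3. Substitute back u = z**3: now sin(4*z**3)/2.
Answer: sin(4*z**3)/2.


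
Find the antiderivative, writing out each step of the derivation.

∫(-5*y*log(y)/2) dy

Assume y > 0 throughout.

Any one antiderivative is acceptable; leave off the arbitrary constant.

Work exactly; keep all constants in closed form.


Step 1. Integrate ∫(-5*y*log(y)/2) dy by parts with u = log(y), dv = (-5*y/2) dy, so v = -5*y**2/4 [assuming y > 0]: now -5*y**2*log(y)/4 + ∫(5*y/4) dy.
Step 2. Evaluate the standard form: now -5*y**2*log(y)/4 + 5*y**2/8.
Answer: -5*y**2*log(y)/4 + 5*y**2/8.


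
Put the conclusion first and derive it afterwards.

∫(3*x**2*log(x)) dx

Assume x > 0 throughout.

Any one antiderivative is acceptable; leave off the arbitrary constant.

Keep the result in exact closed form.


The answer is x**3*log(x) - x**3/3.
Step 1. Integrate ∫(3*x**2*log(x)) dx by parts with u = log(x), dv = (3*x**2) dx, so v = x**3 [assuming x > 0]: now x**3*log(x) + ∫(-x**2) dx.
Step 2. Evaluate the standard form: now x**3*log(x) - x**3/3.
Answer: x**3*log(x) - x**3/3.


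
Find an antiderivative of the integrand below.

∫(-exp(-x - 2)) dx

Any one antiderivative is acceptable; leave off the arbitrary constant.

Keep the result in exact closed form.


Answer: exp(-x - 2).


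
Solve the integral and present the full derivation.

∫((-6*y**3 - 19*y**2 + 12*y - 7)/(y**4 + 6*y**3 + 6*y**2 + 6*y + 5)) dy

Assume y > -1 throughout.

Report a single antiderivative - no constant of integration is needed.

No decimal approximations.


Step 1. Decompose ∫((-6*y**3 - 19*y**2 + 12*y - 7)/(y**4 + 6*y**3 + 6*y**2 + 6*y + 5)) dy by partial fractions, (-6*y**3 - 19*y**2 + 12*y - 7)/(y**4 + 6*y**3 + 6*y**2 + 6*y + 5) = 3/(y**2 + 1) - 2/(y + 5) - 4/(y + 1): now ∫(-4/(y + 1)) dy + ∫(-2/(y + 5)) dy + ∫(3/(y**2 + 1)) dy.
Step 2. Evaluate the standard form [assuming y > -5]: now -2*log(y + 5) + ∫(-4/(y + 1)) dy + ∫(3/(y**2 + 1)) dy.
Step 3. Evaluate the standard form [assuming y > -1]: now -4*log(y + 1) - 2*log(y + 5) + ∫(3/(y**2 + 1)) dy.
Step 4. Evaluate the standard form: now -4*log(y + 1) - 2*log(y + 5) + 3*atan(y).
Answer: -4*log(y + 1) - 2*log(y + 5) + 3*atan(y).


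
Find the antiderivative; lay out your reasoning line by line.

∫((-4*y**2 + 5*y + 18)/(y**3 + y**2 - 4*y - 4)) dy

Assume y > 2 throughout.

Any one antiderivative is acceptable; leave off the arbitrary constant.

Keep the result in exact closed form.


Step 1. Decompose ∫((-4*y**2 + 5*y + 18)/(y**3 + y**2 - 4*y - 4)) dy by partial fractions, (-4*y**2 + 5*y + 18)/(y**3 + y**2 - 4*y - 4) = -2/(y + 2) - 3/(y + 1) + 1/(y - 2): now ∫(1/(y - 2)) dy + ∫(-3/(y + 1)) dy + ∫(-2/(y + 2)) dy.
Step 2. Evaluate the standard form [assuming y > 2]: now log(y - 2) + ∫(-3/(y + 1)) dy + ∫(-2/(y + 2)) dy.
Step 3. Evaluate the standard form [assuming y > -1]: now log(y - 2) - 3*log(y + 1) + ∫(-2/(y + 2)) dy.
Step 4. Evaluate the standard form [assuming y > -2]: now log(y - 2) - 3*log(y + 1) - 2*log(y + 2).
Answer: log(y - 2) - 3*log(y + 1) - 2*log(y + 2).


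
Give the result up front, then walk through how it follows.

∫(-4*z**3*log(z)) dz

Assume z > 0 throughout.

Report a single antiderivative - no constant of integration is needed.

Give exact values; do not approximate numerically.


The answer is -z**4*log(z) + z**4/4.
Step 1. Integrate ∫(-4*z**3*log(z)) dz by parts with u = log(z), dv = (-4*z**3) dz, so v = -z**4 [assuming z > 0]: now -z**4*log(z) + ∫(z**3) dz.
Step 2. Evaluate the standard form: now -z**4*log(z) + z**4/4.
Answer: -z**4*log(z) + z**4/4.


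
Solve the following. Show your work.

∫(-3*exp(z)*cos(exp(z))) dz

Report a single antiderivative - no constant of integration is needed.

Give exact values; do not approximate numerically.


Step 1. Substitute u = exp(z), turning ∫(-3*exp(z)*cos(exp(z))) dz into ∫(-3*cos(u)) du: now ∫(-3*cos(u)) du.
Step 2. Evaluate the standard form: now -3*sin(u).
Step 3. Substitute back u = exp(z): now -3*sin(exp(z)).
Answer: -3*sin(exp(z)).


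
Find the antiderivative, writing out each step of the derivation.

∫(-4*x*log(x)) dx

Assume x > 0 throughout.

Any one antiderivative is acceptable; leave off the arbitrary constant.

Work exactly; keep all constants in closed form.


Step 1. Integrate ∫(-4*x*log(x)) dx by parts with u = log(x), dv = (-4*x) dx, so v = -2*x**2 [assuming x > 0]: now -2*x**2*log(x) + ∫(2*x) dx.
Step 2. Evaluate the standard form: now -2*x**2*log(x) + x**2.
Answer: -2*x**2*log(x) + x**2.


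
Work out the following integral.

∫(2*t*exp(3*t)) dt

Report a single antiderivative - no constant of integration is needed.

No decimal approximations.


Answer: 2*t*exp(3*t)/3 - 2*exp(3*t)/9.


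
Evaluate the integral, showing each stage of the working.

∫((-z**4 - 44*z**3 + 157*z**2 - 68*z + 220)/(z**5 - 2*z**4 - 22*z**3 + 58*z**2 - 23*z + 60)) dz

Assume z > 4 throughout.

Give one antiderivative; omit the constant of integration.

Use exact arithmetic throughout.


Step 1. Decompose ∫((-z**4 - 44*z**3 + 157*z**2 - 68*z + 220)/(z**5 - 2*z**4 - 22*z**3 + 58*z**2 - 23*z + 60)) dz by partial fractions, (-z**4 - 44*z**3 + 157*z**2 - 68*z + 220)/(z**5 - 2*z**4 - 22*z**3 + 58*z**2 - 23*z + 60) = 1/(z**2 + 1) + 5/(z + 5) - 2/(z - 3) - 4/(z - 4): now ∫(-4/(z - 4)) dz + ∫(-2/(z - 3)) dz + ∫(5/(z + 5)) dz + ∫(1/(z**2 + 1)) dz.
Step 2. Evaluate the standard form [assuming z > 4]: now -4*log(z - 4) + ∫(-2/(z - 3)) dz + ∫(5/(z + 5)) dz + ∫(1/(z**2 + 1)) dz.
Step 3. Evaluate the standard form [assuming z > 3]: now -4*log(z - 4) - 2*log(z - 3) + ∫(5/(z + 5)) dz + ∫(1/(z**2 + 1)) dz.
Step 4. Evaluate the standard form [assuming z > -5]: now -4*log(z - 4) - 2*log(z - 3) + 5*log(z + 5) + ∫(1/(z**2 + 1)) dz.
Step 5. Evaluate the standard form: now -4*log(z - 4) - 2*log(z - 3) + 5*log(z + 5) + atan(z).
Answer: -4*log(z - 4) - 2*log(z - 3) + 5*log(z + 5) + atan(z).


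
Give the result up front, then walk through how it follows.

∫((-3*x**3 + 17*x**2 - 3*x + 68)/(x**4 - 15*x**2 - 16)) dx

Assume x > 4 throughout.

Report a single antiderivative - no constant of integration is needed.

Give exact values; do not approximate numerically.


The answer is log(x - 4) - 4*log(x + 4) - 3*atan(x).
Step 1. Decompose ∫((-3*x**3 + 17*x**2 - 3*x + 68)/(x**4 - 15*x**2 - 16)) dx by partial fractions, (-3*x**3 + 17*x**2 - 3*x + 68)/(x**4 - 15*x**2 - 16) = -3/(x**2 + 1) - 4/(x + 4) + 1/(x - 4): now ∫(1/(x - 4)) dx + ∫(-4/(x + 4)) dx + ∫(-3/(x**2 + 1)) dx.
Step 2. Evaluate the standard form [assuming x > -4]: now -4*log(x + 4) + ∫(1/(x - 4)) dx + ∫(-3/(x**2 + 1)) dx.
Step 3. Evaluate the standard form [assuming x > 4]: now log(x - 4) - 4*log(x + 4) + ∫(-3/(x**2 + 1)) dx.
Step 4. Evaluate the standard form: now log(x - 4) - 4*log(x + 4) - 3*atan(x).
Answer: log(x - 4) - 4*log(x + 4) - 3*atan(x).


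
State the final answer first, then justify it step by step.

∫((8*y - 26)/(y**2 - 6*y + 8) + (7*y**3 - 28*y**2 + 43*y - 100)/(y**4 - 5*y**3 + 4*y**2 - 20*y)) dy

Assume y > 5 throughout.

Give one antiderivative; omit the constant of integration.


The answer is 5*log(y) + 2*log(y - 5) + 3*log(y - 4) + 5*log(y - 2) - 3*atan(y/2)/2.
Step 1. Rewrite: now ∫((8*y - 26)/(y**2 - 6*y + 8)) dy + ∫((7*y**3 - 28*y**2 + 43*y - 100)/(y**4 - 5*y**3 + 4*y**2 - 20*y)) dy.
Step 2. Decompose ∫((8*y - 26)/(y**2 - 6*y + 8)) dy by partial fractions, (8*y - 26)/(y**2 - 6*y + 8) = 5/(y - 2) + 3/(y - 4): now ∫((7*y**3 - 28*y**2 + 43*y - 100)/(y**4 - 5*y**3 + 4*y**2 - 20*y)) dy + ∫(3/(y - 4)) dy + ∫(5/(y - 2)) dy.
Step 3. Evaluate the standard form [assuming y > 2]: now 5*log(y - 2) + ∫((7*y**3 - 28*y**2 + 43*y - 100)/(y**4 - 5*y**3 + 4*y**2 - 20*y)) dy + ∫(3/(y - 4)) dy.
Step 4. Evaluate the standard form [assuming y > 4]: now 3*log(y - 4) + 5*log(y - 2) + ∫((7*y**3 - 28*y**2 + 43*y - 100)/(y**4 - 5*y**3 + 4*y**2 - 20*y)) dy.
Step 5. Decompose ∫((7*y**3 - 28*y**2 + 43*y - 100)/(y**4 - 5*y**3 + 4*y**2 - 20*y)) dy by partial fractions, (7*y**3 - 28*y**2 + 43*y - 100)/(y**4 - 5*y**3 + 4*y**2 - 20*y) = -3/(y**2 + 4) + 2/(y - 5) + 5/y: now 3*log(y - 4) + 5*log(y - 2) + ∫(5/y) dy + ∫(2/(y - 5)) dy + ∫(-3/(y**2 + 4)) dy.
Step 6. Evaluate the standard form [assuming y > 0]: now 5*log(y) + 3*log(y - 4) + 5*log(y - 2) + ∫(2/(y - 5)) dy + ∫(-3/(y**2 + 4)) dy.
Step 7. Evaluate the standard form [assuming y > 5]: now 5*log(y) + 2*log(y - 5) + 3*log(y - 4) + 5*log(y - 2) + ∫(-3/(y**2 + 4)) dy.
Step 8. Evaluate the standard form: now 5*log(y) + 2*log(y - 5) + 3*log(y - 4) + 5*log(y - 2) - 3*atan(y/2)/2.
Answer: 5*log(y) + 2*log(y - 5) + 3*log(y - 4) + 5*log(y - 2) - 3*atan(y/2)/2.


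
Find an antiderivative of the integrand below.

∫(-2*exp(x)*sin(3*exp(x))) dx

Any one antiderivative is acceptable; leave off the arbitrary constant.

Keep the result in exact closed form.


Answer: 2*cos(3*exp(x))/3.


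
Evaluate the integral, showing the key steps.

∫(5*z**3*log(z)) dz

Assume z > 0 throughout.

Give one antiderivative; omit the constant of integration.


Step 1. Integrate ∫(5*z**3*log(z)) dz by parts with u = log(z), dv = (5*z**3) dz, so v = 5*z**4/4 [assuming z > 0]: now 5*z**4*log(z)/4 + ∫(-5*z**3/4) dz.
Step 2. Evaluate the standard form: now 5*z**4*log(z)/4 - 5*z**4/16.
Answer: 5*z**4*log(z)/4 - 5*z**4/16.
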